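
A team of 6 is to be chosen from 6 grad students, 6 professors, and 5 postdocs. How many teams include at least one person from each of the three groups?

With no constraint there are C(17,6) = 12376 possible selections.
Selections missing a whole group: no grad students → C(11,6) = 462; no professors → C(11,6) = 462; no postdocs → C(12,6) = 924.
Add back selections omitting two groups (i.e. drawn from a single group): C(6,6) + C(6,6) + C(5,6) = 2.
By inclusion–exclusion: 12376 − 1848 + 2 = 10530.

10530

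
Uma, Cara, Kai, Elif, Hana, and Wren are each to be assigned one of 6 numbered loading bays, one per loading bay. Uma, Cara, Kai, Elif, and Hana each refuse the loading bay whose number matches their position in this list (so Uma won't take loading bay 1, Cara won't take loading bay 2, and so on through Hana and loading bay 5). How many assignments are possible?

309

Let Aᵢ (for 1 ≤ i ≤ 5) be the placements that put person i in their forbidden loading bay. Any j of these fix j positions, leaving (6−j)! ways to fill the rest, and there are C(5,j) ways to pick which j.
By inclusion–exclusion, the number of valid placements is Σ_{j=0}^{5} (−1)^j C(5,j)·(6−j)!.
Computing: 720 − 600 + 240 − 60 + 10 − 1 = 309.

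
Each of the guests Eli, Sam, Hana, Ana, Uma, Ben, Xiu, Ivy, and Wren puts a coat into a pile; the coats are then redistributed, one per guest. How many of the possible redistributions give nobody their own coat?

This is the derangement count D_9: permutations of 9 items with no fixed point.
By inclusion–exclusion this is Σ_{j=0}^{9} (−1)^j C(9,j)·(9−j)!.
Computing: 362880 − 362880 + 181440 − 60480 + 15120 − 3024 + 504 − 72 + 9 − 1 = 133496.

133496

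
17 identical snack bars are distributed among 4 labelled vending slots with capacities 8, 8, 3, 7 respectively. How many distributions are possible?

158

By stars and bars, unrestricted non-negative solutions to x_1+…+x_4 = 17 number C(17+3,3) = 1140.
Subtract solutions that violate a single cap (substitute x_i' = x_i − (cap_i+1)): x_1 ≥ 9 gives C(11,3) = 165; x_2 ≥ 9 gives C(11,3) = 165; x_3 ≥ 4 gives C(16,3) = 560; x_4 ≥ 8 gives C(12,3) = 220. Together 1110.
Add back pairs where two caps are both exceeded: 0 + 35 + 1 + 35 + 1 + 56 = 128.
By inclusion–exclusion the count is 1140 − 1110 + 128 = 158.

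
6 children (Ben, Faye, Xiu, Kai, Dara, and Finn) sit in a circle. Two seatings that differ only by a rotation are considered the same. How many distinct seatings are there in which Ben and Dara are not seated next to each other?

72

All circular seatings of 6 people number (5)! = 120.
Seatings with Ben beside Dara: treat them as a block with 2 internal orders, giving 2 × (4)! = 48.
Subtracting, 120 − 48 = 72.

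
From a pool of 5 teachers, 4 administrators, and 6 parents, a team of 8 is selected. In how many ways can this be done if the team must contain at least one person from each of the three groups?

6216

Unrestricted: C(15,8) = 6435 ways to pick any 8 of the 15.
Selections missing a whole group: no teachers → C(10,8) = 45; no administrators → C(11,8) = 165; no parents → C(9,8) = 9.
Add back selections omitting two groups (i.e. drawn from a single group): C(5,8) + C(4,8) + C(6,8) = 0.
By inclusion–exclusion: 6435 − 219 + 0 = 6216.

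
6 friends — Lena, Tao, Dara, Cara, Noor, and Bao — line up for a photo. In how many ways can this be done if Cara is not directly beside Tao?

480

Of the 6! = 720 arrangements, those with Cara and Tao adjacent number 2 × 5! = 240 (treat the pair as a block with 2 internal orders).
Complementary counting: 720 − 240 = 480.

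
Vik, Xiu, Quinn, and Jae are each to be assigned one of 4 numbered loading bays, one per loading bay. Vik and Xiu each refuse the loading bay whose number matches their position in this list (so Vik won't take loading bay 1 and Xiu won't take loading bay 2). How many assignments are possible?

14

Let Aᵢ (for i ∈ {1, 2}) be the placements that put person i in their forbidden loading bay. Any j of these fix j positions, leaving (4−j)! ways to fill the rest, and there are C(2,j) ways to pick which j.
By inclusion–exclusion, the number of valid placements is Σ_{j=0}^{2} (−1)^j C(2,j)·(4−j)!.
Computing: 24 − 12 + 2 = 14.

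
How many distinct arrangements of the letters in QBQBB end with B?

6

With the last slot taken by B, it remains to arrange the other 4 letters (QQBB).
Those 4 letters have B appearing twice and Q appearing twice, giving (4)!/(2!·2!) = 6.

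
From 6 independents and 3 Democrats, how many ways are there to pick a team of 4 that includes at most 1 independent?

Split by how many independents are chosen (0 through 1).
Sum: C(6,0)·C(3,4) + C(6,1)·C(3,3) = 0 + 6 = 6.

6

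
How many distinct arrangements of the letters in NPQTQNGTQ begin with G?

1680

With the first slot taken by G, it remains to arrange the other 8 letters (NPQTQNTQ).
Those 8 letters have N appearing twice, Q appearing 3 times, and T appearing twice, giving (8)!/(3!·2!·2!) = 1680.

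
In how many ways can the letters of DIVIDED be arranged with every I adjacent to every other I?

Treat the 2 copies of I as a single block. The multiset to arrange is then {II, D, D, D, E, V}, 6 items in all.
That gives (6)!/(3!) = 120 arrangements.

120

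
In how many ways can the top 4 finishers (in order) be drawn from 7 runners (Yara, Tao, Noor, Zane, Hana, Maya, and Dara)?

There are 7 choices for 1st place, 6 for 2nd, and so on down to 4 for position 4.
That gives 7 × 6 × 5 × 4 = 840.

840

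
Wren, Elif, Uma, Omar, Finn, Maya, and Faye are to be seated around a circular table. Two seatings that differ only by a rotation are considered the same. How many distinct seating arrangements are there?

720

Around a circle, 7 distinct people have 7!/7 = (6)! = 720 rotationally distinct seatings.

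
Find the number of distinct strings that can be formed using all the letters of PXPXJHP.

Letter multiplicities in PXPXJHP: H×1, J×1, P×3, X×2.
Dividing 7! = 5040 by 3!·2! = 12 for the repeated letters gives 420.

420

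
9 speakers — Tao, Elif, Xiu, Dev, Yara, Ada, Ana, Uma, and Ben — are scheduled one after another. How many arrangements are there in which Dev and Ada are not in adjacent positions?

282240

There are 9! = 362880 arrangements in all. If Dev and Ada are adjacent, merging them into one block gives 2·(8)! = 80640 arrangements.
Complementary counting: 362880 − 80640 = 282240.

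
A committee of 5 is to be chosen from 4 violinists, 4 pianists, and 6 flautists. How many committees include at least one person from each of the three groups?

Unrestricted: C(14,5) = 2002 ways to pick any 5 of the 14.
Selections missing a whole group: no violinists → C(10,5) = 252; no pianists → C(10,5) = 252; no flautists → C(8,5) = 56.
Add back selections omitting two groups (i.e. drawn from a single group): C(4,5) + C(4,5) + C(6,5) = 6.
By inclusion–exclusion: 2002 − 560 + 6 = 1448.

1448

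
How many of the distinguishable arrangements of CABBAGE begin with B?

360

Fix B in the first position and arrange the remaining 6 letters.
Those 6 letters have A appearing twice, giving (6)!/(2!) = 360.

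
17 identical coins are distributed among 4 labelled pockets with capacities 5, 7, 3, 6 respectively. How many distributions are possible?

34

By stars and bars, unrestricted non-negative solutions to x_1+…+x_4 = 17 number C(17+3,3) = 1140.
Subtract solutions that violate a single cap (substitute x_i' = x_i − (cap_i+1)): x_1 ≥ 6 gives C(14,3) = 364; x_2 ≥ 8 gives C(12,3) = 220; x_3 ≥ 4 gives C(16,3) = 560; x_4 ≥ 7 gives C(13,3) = 286. Together 1430.
Add back pairs where two caps are both exceeded: 20 + 120 + 35 + 56 + 10 + 84 = 325.
Subtract triples: 0 + 0 + 1 + 0 = 1.
By inclusion–exclusion the count is 1140 − 1430 + 325 − 1 = 34.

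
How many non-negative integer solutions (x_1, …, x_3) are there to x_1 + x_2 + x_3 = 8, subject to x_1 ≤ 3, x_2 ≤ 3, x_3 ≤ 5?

Ignoring the caps, the number of non-negative solutions to x_1+…+x_3 = 8 is C(10,2) = 45.
Subtract solutions that violate a single cap (substitute x_i' = x_i − (cap_i+1)): x_1 ≥ 4 gives C(6,2) = 15; x_2 ≥ 4 gives C(6,2) = 15; x_3 ≥ 6 gives C(4,2) = 6. Together 36.
Add back pairs where two caps are both exceeded: 1 + 0 + 0 = 1.
By inclusion–exclusion the count is 45 − 36 + 1 = 10.

10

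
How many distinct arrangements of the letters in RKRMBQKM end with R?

With the last slot taken by R, it remains to arrange the other 7 letters (KRMBQKM).
Those 7 letters have K appearing twice and M appearing twice, giving (7)!/(2!·2!) = 1260.

1260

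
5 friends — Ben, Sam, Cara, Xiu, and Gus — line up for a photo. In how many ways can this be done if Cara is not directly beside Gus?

72

Of the 5! = 120 arrangements, those with Cara and Gus adjacent number 2 × 4! = 48 (treat the pair as a block with 2 internal orders).
So 120 − 48 = 72 arrangements keep them apart.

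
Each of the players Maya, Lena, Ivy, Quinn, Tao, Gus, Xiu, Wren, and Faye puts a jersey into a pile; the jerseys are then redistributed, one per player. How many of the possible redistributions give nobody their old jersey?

133496

Let Aᵢ be the assignments in which player i gets their old jersey. We want the size of the complement of A₁∪…∪A_9.
By inclusion–exclusion this is Σ_{j=0}^{9} (−1)^j C(9,j)·(9−j)!.
Computing: 362880 − 362880 + 181440 − 60480 + 15120 − 3024 + 504 − 72 + 9 − 1 = 133496.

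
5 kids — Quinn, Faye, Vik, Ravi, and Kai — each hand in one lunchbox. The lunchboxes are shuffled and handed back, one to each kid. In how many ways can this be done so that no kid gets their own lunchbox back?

44

Let Aᵢ be the assignments in which kid i gets their own lunchbox. We want the size of the complement of A₁∪…∪A_5.
By inclusion–exclusion this is Σ_{j=0}^{5} (−1)^j C(5,j)·(5−j)!.
Computing: 120 − 120 + 60 − 20 + 5 − 1 = 44.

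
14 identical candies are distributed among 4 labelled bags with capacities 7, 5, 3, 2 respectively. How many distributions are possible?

Without the upper bounds there are C(17,3) = 680 ways to split 14 among 4 bags.
Subtract solutions that violate a single cap (substitute x_i' = x_i − (cap_i+1)): x_1 ≥ 8 gives C(9,3) = 84; x_2 ≥ 6 gives C(11,3) = 165; x_3 ≥ 4 gives C(13,3) = 286; x_4 ≥ 3 gives C(14,3) = 364. Together 899.
Add back pairs where two caps are both exceeded: 1 + 10 + 20 + 35 + 56 + 120 = 242.
Subtract triples: 0 + 0 + 0 + 4 = 4.
By inclusion–exclusion the count is 680 − 899 + 242 − 4 = 19.

19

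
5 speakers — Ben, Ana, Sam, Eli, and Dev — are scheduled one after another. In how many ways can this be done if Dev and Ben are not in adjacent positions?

Of the 5! = 120 arrangements, those with Dev and Ben adjacent number 2 × 4! = 48 (treat the pair as a block with 2 internal orders).
So 120 − 48 = 72 arrangements keep them apart.

72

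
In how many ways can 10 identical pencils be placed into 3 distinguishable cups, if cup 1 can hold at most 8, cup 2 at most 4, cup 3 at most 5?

27

Without the upper bounds there are C(12,2) = 66 ways to split 10 among 3 cups.
Subtract solutions that violate a single cap (substitute x_i' = x_i − (cap_i+1)): x_1 ≥ 9 gives C(3,2) = 3; x_2 ≥ 5 gives C(7,2) = 21; x_3 ≥ 6 gives C(6,2) = 15. Together 39.
No two caps can be exceeded simultaneously, so the pair terms are all 0.
By inclusion–exclusion the count is 66 − 39 + 0 = 27.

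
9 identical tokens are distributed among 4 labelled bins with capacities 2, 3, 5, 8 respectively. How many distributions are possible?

70

Ignoring the caps, the number of non-negative solutions to x_1+…+x_4 = 9 is C(12,3) = 220.
Subtract solutions that violate a single cap (substitute x_i' = x_i − (cap_i+1)): x_1 ≥ 3 gives C(9,3) = 84; x_2 ≥ 4 gives C(8,3) = 56; x_3 ≥ 6 gives C(6,3) = 20; x_4 ≥ 9 gives C(3,3) = 1. Together 161.
Add back pairs where two caps are both exceeded: 10 + 1 + 0 + 0 + 0 + 0 = 11.
By inclusion–exclusion the count is 220 − 161 + 11 = 70.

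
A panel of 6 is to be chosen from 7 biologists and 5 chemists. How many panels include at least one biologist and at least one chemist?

917

With no constraint there are C(12,6) = 924 possible selections.
Selections missing a whole group: no biologists → C(5,6) = 0; no chemists → C(7,6) = 7.
Both groups omitted at once is impossible, so 924 − 7 = 917.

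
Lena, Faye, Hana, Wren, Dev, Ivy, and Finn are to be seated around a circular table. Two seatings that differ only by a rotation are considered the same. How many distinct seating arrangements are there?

720

Around a circle, 7 distinct people have 7!/7 = (6)! = 720 rotationally distinct seatings.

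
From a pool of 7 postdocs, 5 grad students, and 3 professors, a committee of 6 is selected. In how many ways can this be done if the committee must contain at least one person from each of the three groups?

Total 6-person selections from all 15: C(15,6) = 5005.
Selections missing a whole group: no postdocs → C(8,6) = 28; no grad students → C(10,6) = 210; no professors → C(12,6) = 924.
Add back selections omitting two groups (i.e. drawn from a single group): C(7,6) + C(5,6) + C(3,6) = 7.
By inclusion–exclusion: 5005 − 1162 + 7 = 3850.

3850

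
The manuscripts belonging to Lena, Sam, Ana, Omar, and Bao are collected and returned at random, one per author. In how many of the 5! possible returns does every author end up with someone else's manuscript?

This is the derangement count D_5: permutations of 5 items with no fixed point.
By inclusion–exclusion this is Σ_{j=0}^{5} (−1)^j C(5,j)·(5−j)!.
Computing: 120 − 120 + 60 − 20 + 5 − 1 = 44.

44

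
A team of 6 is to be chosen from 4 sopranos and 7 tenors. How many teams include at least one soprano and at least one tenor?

Unrestricted: C(11,6) = 462 ways to pick any 6 of the 11.
Subtract selections that omit an entire group: no sopranos → C(7,6) = 7; no tenors → C(4,6) = 0.
Both groups omitted at once is impossible, so 462 − 7 = 455.

455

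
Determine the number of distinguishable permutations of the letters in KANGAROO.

KANGAROO has 8 letters with A appearing twice and O appearing twice.
The number of distinct arrangements is 8!/(2!·2!) = 40320/4 = 10080.

10080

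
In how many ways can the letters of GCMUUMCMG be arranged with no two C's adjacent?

5880

Total arrangements of GCMUUMCMG: 9!/(3!·2!·2!·2!) = 7560.
If the two C's are adjacent, glue them into one block, leaving 8 items to arrange: (8)!/(3!·2!·2!) = 1680 ways.
Hence 7560 − 1680 = 5880.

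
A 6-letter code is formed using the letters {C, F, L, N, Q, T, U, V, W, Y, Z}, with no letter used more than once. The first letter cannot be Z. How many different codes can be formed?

302400

The first letter has 11−1 = 10 choices (anything except Z).
The remaining 5 letters are filled from the other 10 symbols without repetition: 10 × 9 × 8 × 7 × 6 = 30240.
Total: 10 × 30240 = 302400.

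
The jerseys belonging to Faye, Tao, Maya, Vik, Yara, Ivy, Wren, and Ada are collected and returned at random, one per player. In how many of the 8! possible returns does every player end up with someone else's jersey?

Count assignments avoiding every fixed point. For any j of the 8 players fixed to their old jersey, the other 8−j can be arranged in (8−j)! ways.
By inclusion–exclusion this is Σ_{j=0}^{8} (−1)^j C(8,j)·(8−j)!.
Computing: 40320 − 40320 + 20160 − 6720 + 1680 − 336 + 56 − 8 + 1 = 14833.

14833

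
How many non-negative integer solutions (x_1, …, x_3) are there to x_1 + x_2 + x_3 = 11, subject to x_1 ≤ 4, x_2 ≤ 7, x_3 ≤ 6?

By stars and bars, unrestricted non-negative solutions to x_1+…+x_3 = 11 number C(11+2,2) = 78.
Subtract solutions that violate a single cap (substitute x_i' = x_i − (cap_i+1)): x_1 ≥ 5 gives C(8,2) = 28; x_2 ≥ 8 gives C(5,2) = 10; x_3 ≥ 7 gives C(6,2) = 15. Together 53.
No two caps can be exceeded simultaneously, so the pair terms are all 0.
By inclusion–exclusion the count is 78 − 53 + 0 = 25.

25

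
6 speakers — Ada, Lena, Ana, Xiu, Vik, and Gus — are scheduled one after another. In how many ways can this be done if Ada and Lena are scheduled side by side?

Glue Ada and Lena into one block (2 internal orders), leaving 5 units to arrange in a row.
So the count is 2·(5)! = 240.

240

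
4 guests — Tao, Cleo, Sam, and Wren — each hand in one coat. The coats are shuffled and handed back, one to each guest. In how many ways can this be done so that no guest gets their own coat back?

9

Count assignments avoiding every fixed point. For any j of the 4 guests fixed to their own coat, the other 4−j can be arranged in (4−j)! ways.
By inclusion–exclusion this is Σ_{j=0}^{4} (−1)^j C(4,j)·(4−j)!.
Computing: 24 − 24 + 12 − 4 + 1 = 9.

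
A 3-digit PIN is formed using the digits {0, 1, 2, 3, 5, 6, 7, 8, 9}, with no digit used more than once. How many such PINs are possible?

504

Choose and order 3 of the 9 symbols: the first digit has 9 options, the next 8, then 7.
9 × 8 × 7 = 504.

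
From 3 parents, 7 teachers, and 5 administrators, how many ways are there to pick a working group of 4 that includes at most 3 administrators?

Split by how many administrators are chosen (0 through 3).
Sum: C(5,0)·C(10,4) + C(5,1)·C(10,3) + C(5,2)·C(10,2) + C(5,3)·C(10,1) = 210 + 600 + 450 + 100 = 1360.

1360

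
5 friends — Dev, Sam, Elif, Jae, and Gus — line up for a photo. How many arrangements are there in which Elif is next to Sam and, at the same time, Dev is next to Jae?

Treat {Elif,Sam} as one block (2 orders) and {Dev,Jae} as another (2 orders).
That leaves 3 units to arrange: 2 × 2 × 3! = 4 × 6 = 24.

24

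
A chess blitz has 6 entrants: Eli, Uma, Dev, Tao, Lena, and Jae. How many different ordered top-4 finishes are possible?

360

There are 6 choices for 1st place, 5 for 2nd, and so on down to 3 for position 4.
That gives 6 × 5 × 4 × 3 = 360.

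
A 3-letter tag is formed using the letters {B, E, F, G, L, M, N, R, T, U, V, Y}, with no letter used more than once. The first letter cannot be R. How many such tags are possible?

1210

The first letter has 12−1 = 11 choices (anything except R).
The remaining 2 letters are filled from the other 11 symbols without repetition: 11 × 10 = 110.
Total: 11 × 110 = 1210.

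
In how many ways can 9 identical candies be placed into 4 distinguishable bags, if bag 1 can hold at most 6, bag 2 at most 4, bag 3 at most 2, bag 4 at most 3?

By stars and bars, unrestricted non-negative solutions to x_1+…+x_4 = 9 number C(9+3,3) = 220.
Subtract solutions that violate a single cap (substitute x_i' = x_i − (cap_i+1)): x_1 ≥ 7 gives C(5,3) = 10; x_2 ≥ 5 gives C(7,3) = 35; x_3 ≥ 3 gives C(9,3) = 84; x_4 ≥ 4 gives C(8,3) = 56. Together 185.
Add back pairs where two caps are both exceeded: 0 + 0 + 0 + 4 + 1 + 10 = 15.
By inclusion–exclusion the count is 220 − 185 + 15 = 50.

50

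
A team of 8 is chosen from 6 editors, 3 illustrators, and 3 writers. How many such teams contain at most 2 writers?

Split by how many writers are chosen (0 through 2).
Sum: C(3,0)·C(9,8) + C(3,1)·C(9,7) + C(3,2)·C(9,6) = 9 + 108 + 252 = 369.

369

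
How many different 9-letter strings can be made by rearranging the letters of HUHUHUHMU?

The 9 letters of HUHUHUHMU have repeats: H appearing 4 times and U appearing 4 times.
The number of distinct arrangements is 9!/(4!·4!) = 362880/576 = 630.

630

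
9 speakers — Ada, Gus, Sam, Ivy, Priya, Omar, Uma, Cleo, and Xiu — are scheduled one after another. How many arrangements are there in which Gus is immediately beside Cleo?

80640

Glue Gus and Cleo into one block (2 internal orders), leaving 8 units to arrange in a row.
So the count is 2·(8)! = 80640.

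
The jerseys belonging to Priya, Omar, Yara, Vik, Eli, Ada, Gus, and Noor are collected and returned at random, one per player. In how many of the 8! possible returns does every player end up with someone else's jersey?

Let Aᵢ be the assignments in which player i gets their old jersey. We want the size of the complement of A₁∪…∪A_8.
By inclusion–exclusion this is Σ_{j=0}^{8} (−1)^j C(8,j)·(8−j)!.
Computing: 40320 − 40320 + 20160 − 6720 + 1680 − 336 + 56 − 8 + 1 = 14833.

14833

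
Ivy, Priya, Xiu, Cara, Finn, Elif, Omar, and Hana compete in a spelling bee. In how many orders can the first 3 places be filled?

336

There are 8 choices for 1st place, 7 for 2nd, and 6 for 3rd.
That gives 8 × 7 × 6 = 336.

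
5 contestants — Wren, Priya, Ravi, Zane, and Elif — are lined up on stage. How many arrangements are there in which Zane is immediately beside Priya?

Place the 3 others and the Zane-Priya pair as 4 objects in a line; the pair has 2 internal arrangements.
So the count is 2·(4)! = 48.

48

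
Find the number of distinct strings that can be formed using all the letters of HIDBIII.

Letter multiplicities in HIDBIII: B×1, D×1, H×1, I×4.
Dividing 7! = 5040 by 4! = 24 for the repeated letters gives 210.

210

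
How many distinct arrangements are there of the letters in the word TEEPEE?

The 6 letters of TEEPEE have repeats: E appearing 4 times.
The number of distinct arrangements is 6!/(4!) = 720/24 = 30.

30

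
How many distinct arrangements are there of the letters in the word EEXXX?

The 5 letters of EEXXX have repeats: E appearing twice and X appearing 3 times.
So there are 5! / (3!·2!) = 10 distinguishable arrangements.

10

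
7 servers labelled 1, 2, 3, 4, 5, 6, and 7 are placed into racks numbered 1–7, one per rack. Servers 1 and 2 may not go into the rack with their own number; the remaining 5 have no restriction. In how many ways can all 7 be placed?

3720

Let Aᵢ (for i ∈ {1, 2}) be the placements that put server i in its forbidden rack. Any j of these fix j positions, leaving (7−j)! ways to fill the rest, and there are C(2,j) ways to pick which j.
By inclusion–exclusion, the number of valid placements is Σ_{j=0}^{2} (−1)^j C(2,j)·(7−j)!.
Computing: 5040 − 1440 + 120 = 3720.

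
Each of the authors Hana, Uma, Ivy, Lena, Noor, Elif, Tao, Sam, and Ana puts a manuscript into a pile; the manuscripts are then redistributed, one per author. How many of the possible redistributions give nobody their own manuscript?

This is the derangement count D_9: permutations of 9 items with no fixed point.
By inclusion–exclusion this is Σ_{j=0}^{9} (−1)^j C(9,j)·(9−j)!.
Computing: 362880 − 362880 + 181440 − 60480 + 15120 − 3024 + 504 − 72 + 9 − 1 = 133496.

133496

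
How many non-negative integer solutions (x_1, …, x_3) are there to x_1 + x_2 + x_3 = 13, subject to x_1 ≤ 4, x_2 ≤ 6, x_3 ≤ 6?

By stars and bars, unrestricted non-negative solutions to x_1+…+x_3 = 13 number C(13+2,2) = 105.
Subtract solutions that violate a single cap (substitute x_i' = x_i − (cap_i+1)): x_1 ≥ 5 gives C(10,2) = 45; x_2 ≥ 7 gives C(8,2) = 28; x_3 ≥ 7 gives C(8,2) = 28. Together 101.
Add back pairs where two caps are both exceeded: 3 + 3 + 0 = 6.
By inclusion–exclusion the count is 105 − 101 + 6 = 10.

10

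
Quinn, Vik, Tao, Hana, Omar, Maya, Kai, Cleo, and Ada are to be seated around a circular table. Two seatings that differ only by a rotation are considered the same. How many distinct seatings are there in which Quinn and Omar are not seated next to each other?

All circular seatings of 9 people number (8)! = 40320.
Seatings with Quinn beside Omar: treat them as a block with 2 internal orders, giving 2 × (7)! = 10080.
Subtracting, 40320 − 10080 = 30240.

30240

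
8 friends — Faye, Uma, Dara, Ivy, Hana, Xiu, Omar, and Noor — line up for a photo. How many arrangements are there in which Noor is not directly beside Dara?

30240

There are 8! = 40320 arrangements in all. If Noor and Dara are adjacent, merging them into one block gives 2·(7)! = 10080 arrangements.
So 40320 − 10080 = 30240 arrangements keep them apart.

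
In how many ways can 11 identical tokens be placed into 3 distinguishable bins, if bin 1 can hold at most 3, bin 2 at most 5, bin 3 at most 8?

Without the upper bounds there are C(13,2) = 78 ways to split 11 among 3 bins.
Subtract solutions that violate a single cap (substitute x_i' = x_i − (cap_i+1)): x_1 ≥ 4 gives C(9,2) = 36; x_2 ≥ 6 gives C(7,2) = 21; x_3 ≥ 9 gives C(4,2) = 6. Together 63.
Add back pairs where two caps are both exceeded: 3 + 0 + 0 = 3.
By inclusion–exclusion the count is 78 − 63 + 3 = 18.

18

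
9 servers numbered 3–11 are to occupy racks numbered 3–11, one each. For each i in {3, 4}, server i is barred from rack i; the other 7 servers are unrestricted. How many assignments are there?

287280

Let Aᵢ (for i ∈ {3, 4}) be the placements that put server i in its forbidden rack. Any j of these fix j positions, leaving (9−j)! ways to fill the rest, and there are C(2,j) ways to pick which j.
By inclusion–exclusion, the number of valid placements is Σ_{j=0}^{2} (−1)^j C(2,j)·(9−j)!.
Computing: 362880 − 80640 + 5040 = 287280.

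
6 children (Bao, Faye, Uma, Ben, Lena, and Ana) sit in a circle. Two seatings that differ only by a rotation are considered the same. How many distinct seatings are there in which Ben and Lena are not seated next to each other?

All circular seatings of 6 people number (5)! = 120.
Those with Ben next to Lena: fuse the pair into one unit and seat 5 units around a circle — 2·(4)! = 48.
Subtracting, 120 − 48 = 72.

72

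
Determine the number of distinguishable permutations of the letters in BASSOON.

BASSOON has 7 letters with O appearing twice and S appearing twice.
So there are 7! / (2!·2!) = 1260 distinguishable arrangements.

1260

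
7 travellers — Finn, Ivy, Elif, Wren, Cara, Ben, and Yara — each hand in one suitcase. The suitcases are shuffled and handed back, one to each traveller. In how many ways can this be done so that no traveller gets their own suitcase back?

1854

Count assignments avoiding every fixed point. For any j of the 7 travellers fixed to their own suitcase, the other 7−j can be arranged in (7−j)! ways.
By inclusion–exclusion this is Σ_{j=0}^{7} (−1)^j C(7,j)·(7−j)!.
Computing: 5040 − 5040 + 2520 − 840 + 210 − 42 + 7 − 1 = 1854.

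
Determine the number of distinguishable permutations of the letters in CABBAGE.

Letter multiplicities in CABBAGE: A×2, B×2, C×1, E×1, G×1.
Dividing 7! = 5040 by 2!·2! = 4 for the repeated letters gives 1260.

1260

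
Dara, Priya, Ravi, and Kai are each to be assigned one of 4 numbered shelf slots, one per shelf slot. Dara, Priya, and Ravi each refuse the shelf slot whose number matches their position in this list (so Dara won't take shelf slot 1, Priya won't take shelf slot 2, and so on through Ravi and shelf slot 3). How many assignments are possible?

Let Aᵢ (for i ∈ {1, 2, 3}) be the placements that put person i in their forbidden shelf slot. Any j of these fix j positions, leaving (4−j)! ways to fill the rest, and there are C(3,j) ways to pick which j.
By inclusion–exclusion, the number of valid placements is Σ_{j=0}^{3} (−1)^j C(3,j)·(4−j)!.
Computing: 24 − 18 + 6 − 1 = 11.

11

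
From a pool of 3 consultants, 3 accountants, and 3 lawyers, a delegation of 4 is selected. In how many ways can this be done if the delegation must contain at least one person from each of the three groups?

With no constraint there are C(9,4) = 126 possible selections.
Selections missing a whole group: no consultants → C(6,4) = 15; no accountants → C(6,4) = 15; no lawyers → C(6,4) = 15.
Add back selections omitting two groups (i.e. drawn from a single group): C(3,4) + C(3,4) + C(3,4) = 0.
By inclusion–exclusion: 126 − 45 + 0 = 81.

81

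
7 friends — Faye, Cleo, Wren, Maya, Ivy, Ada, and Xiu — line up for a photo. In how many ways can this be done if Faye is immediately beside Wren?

Place the 5 others and the Faye-Wren pair as 6 objects in a line; the pair has 2 internal arrangements.
So the count is 2·(6)! = 1440.

1440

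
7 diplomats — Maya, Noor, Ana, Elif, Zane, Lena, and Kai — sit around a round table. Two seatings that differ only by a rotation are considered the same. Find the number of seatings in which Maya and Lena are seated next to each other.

240

Treat {Maya, Lena} as one unit (2 internal orders) and seat the resulting 6 units around the table: (5)! circular arrangements.
So 2 × (5)! = 2 × 120 = 240.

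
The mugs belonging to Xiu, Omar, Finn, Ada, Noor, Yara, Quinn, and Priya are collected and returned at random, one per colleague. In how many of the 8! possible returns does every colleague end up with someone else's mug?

This is the derangement count D_8: permutations of 8 items with no fixed point.
By inclusion–exclusion this is Σ_{j=0}^{8} (−1)^j C(8,j)·(8−j)!.
Computing: 40320 − 40320 + 20160 − 6720 + 1680 − 336 + 56 − 8 + 1 = 14833.

14833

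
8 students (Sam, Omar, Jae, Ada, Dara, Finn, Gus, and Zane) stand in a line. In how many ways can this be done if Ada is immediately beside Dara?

10080

Place the 6 others and the Ada-Dara pair as 7 objects in a line; the pair has 2 internal arrangements.
So the count is 2·(7)! = 10080.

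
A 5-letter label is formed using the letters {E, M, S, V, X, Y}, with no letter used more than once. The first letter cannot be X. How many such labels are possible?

600

The first letter has 6−1 = 5 choices (anything except X).
The remaining 4 letters are filled from the other 5 symbols without repetition: 5 × 4 × 3 × 2 = 120.
Total: 5 × 120 = 600.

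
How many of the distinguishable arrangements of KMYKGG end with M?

Fix M in the last position and arrange the remaining 5 letters.
Those 5 letters have G appearing twice and K appearing twice, giving (5)!/(2!·2!) = 30.

30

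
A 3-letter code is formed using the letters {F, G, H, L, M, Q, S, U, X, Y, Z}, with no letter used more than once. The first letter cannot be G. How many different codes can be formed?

The first letter has 11−1 = 10 choices (anything except G).
The remaining 2 letters are filled from the other 10 symbols without repetition: 10 × 9 = 90.
Total: 10 × 90 = 900.

900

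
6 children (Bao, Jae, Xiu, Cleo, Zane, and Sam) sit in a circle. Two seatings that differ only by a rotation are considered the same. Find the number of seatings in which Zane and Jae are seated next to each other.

Treat {Zane, Jae} as one unit (2 internal orders) and seat the resulting 5 units around the table: (4)! circular arrangements.
So 2 × (4)! = 2 × 24 = 48.

48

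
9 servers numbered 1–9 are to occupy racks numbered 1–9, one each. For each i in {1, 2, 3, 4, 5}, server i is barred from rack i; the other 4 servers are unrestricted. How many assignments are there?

Let Aᵢ (for 1 ≤ i ≤ 5) be the placements that put server i in its forbidden rack. Any j of these fix j positions, leaving (9−j)! ways to fill the rest, and there are C(5,j) ways to pick which j.
By inclusion–exclusion, the number of valid placements is Σ_{j=0}^{5} (−1)^j C(5,j)·(9−j)!.
Computing: 362880 − 201600 + 50400 − 7200 + 600 − 24 = 205056.

205056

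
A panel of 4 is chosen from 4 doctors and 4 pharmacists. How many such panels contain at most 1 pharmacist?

17

Split by how many pharmacists are chosen (0 through 1).
Sum: C(4,0)·C(4,4) + C(4,1)·C(4,3) = 1 + 16 = 17.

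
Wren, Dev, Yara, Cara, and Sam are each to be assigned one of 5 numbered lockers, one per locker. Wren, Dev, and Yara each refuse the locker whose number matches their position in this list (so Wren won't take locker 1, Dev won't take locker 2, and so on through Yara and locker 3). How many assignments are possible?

64

Let Aᵢ (for i ∈ {1, 2, 3}) be the placements that put person i in their forbidden locker. Any j of these fix j positions, leaving (5−j)! ways to fill the rest, and there are C(3,j) ways to pick which j.
By inclusion–exclusion, the number of valid placements is Σ_{j=0}^{3} (−1)^j C(3,j)·(5−j)!.
Computing: 120 − 72 + 18 − 2 = 64.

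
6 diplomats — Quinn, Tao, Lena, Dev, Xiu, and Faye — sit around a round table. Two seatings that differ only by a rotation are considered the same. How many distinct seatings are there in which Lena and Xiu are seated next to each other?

Treat {Lena, Xiu} as one unit (2 internal orders) and seat the resulting 5 units around the table: (4)! circular arrangements.
So 2 × (4)! = 2 × 24 = 48.

48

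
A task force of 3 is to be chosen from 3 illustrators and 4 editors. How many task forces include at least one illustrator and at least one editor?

30

With no constraint there are C(7,3) = 35 possible selections.
Selections missing a whole group: no illustrators → C(4,3) = 4; no editors → C(3,3) = 1.
Both groups omitted at once is impossible, so 35 − 5 = 30.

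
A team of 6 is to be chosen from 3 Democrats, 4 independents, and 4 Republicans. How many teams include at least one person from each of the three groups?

Unrestricted: C(11,6) = 462 ways to pick any 6 of the 11.
Selections missing a whole group: no Democrats → C(8,6) = 28; no independents → C(7,6) = 7; no Republicans → C(7,6) = 7.
Add back selections omitting two groups (i.e. drawn from a single group): C(3,6) + C(4,6) + C(4,6) = 0.
By inclusion–exclusion: 462 − 42 + 0 = 420.

420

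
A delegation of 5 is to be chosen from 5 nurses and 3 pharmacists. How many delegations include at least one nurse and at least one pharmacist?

Unrestricted: C(8,5) = 56 ways to pick any 5 of the 8.
Selections missing a whole group: no nurses → C(3,5) = 0; no pharmacists → C(5,5) = 1.
Both groups omitted at once is impossible, so 56 − 1 = 55.

55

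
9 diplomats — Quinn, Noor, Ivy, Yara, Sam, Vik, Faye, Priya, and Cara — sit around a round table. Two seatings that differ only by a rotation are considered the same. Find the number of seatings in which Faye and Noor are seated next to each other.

Glue Faye and Noor into a block (2 internal orders). Seating 8 units around a circle gives (7)! arrangements.
So 2 × (7)! = 2 × 5040 = 10080.

10080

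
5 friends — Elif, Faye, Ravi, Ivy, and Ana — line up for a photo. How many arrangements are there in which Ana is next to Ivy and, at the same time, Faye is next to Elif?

24

Treat {Ana,Ivy} as one block (2 orders) and {Faye,Elif} as another (2 orders).
That leaves 3 units to arrange: 2 × 2 × 3! = 4 × 6 = 24.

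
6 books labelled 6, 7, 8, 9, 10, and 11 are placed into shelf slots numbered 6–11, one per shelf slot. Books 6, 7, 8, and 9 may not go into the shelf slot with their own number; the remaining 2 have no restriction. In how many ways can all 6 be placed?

362

Let Aᵢ (for 6 ≤ i ≤ 9) be the placements that put book i in its forbidden shelf slot. Any j of these fix j positions, leaving (6−j)! ways to fill the rest, and there are C(4,j) ways to pick which j.
By inclusion–exclusion, the number of valid placements is Σ_{j=0}^{4} (−1)^j C(4,j)·(6−j)!.
Computing: 720 − 480 + 144 − 24 + 2 = 362.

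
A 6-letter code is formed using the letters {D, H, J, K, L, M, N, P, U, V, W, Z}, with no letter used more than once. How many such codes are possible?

Choose and order 6 of the 12 symbols: the first letter has 12 options, the next 11, and so on down to 7.
That product is 12 × 11 × 10 × 9 × 8 × 7 = 665280.

665280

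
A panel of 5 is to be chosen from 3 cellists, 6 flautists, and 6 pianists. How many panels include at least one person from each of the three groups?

1971

Total 5-person selections from all 15: C(15,5) = 3003.
Selections missing a whole group: no cellists → C(12,5) = 792; no flautists → C(9,5) = 126; no pianists → C(9,5) = 126.
Add back selections omitting two groups (i.e. drawn from a single group): C(3,5) + C(6,5) + C(6,5) = 12.
By inclusion–exclusion: 3003 − 1044 + 12 = 1971.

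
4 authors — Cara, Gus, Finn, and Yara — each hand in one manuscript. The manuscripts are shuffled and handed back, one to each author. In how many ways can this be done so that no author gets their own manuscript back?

Count assignments avoiding every fixed point. For any j of the 4 authors fixed to their own manuscript, the other 4−j can be arranged in (4−j)! ways.
By inclusion–exclusion this is Σ_{j=0}^{4} (−1)^j C(4,j)·(4−j)!.
Computing: 24 − 24 + 12 − 4 + 1 = 9.

9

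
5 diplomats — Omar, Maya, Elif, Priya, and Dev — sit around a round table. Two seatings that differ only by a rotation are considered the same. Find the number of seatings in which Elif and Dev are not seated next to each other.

12

All circular seatings of 5 people number (4)! = 24.
Those with Elif next to Dev: fuse the pair into one unit and seat 4 units around a circle — 2·(3)! = 12.
Subtracting, 24 − 12 = 12.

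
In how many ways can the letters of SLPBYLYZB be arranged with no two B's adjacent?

35280

There are 9!/(2!·2!·2!) = 45360 arrangements of SLPBYLYZB in total.
If the two B's are adjacent, glue them into one block, leaving 8 items to arrange: (8)!/(2!·2!) = 10080 ways.
Subtracting, 45360 − 10080 = 35280 arrangements keep the B's apart.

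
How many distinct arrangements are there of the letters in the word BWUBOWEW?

Letter multiplicities in BWUBOWEW: B×2, E×1, O×1, U×1, W×3.
Dividing 8! = 40320 by 3!·2! = 12 for the repeated letters gives 3360.

3360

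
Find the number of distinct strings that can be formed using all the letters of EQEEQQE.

Letter multiplicities in EQEEQQE: E×4, Q×3.
So there are 7! / (4!·3!) = 35 distinguishable arrangements.

35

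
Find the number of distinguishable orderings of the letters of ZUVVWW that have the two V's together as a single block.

Treat the 2 copies of V as a single block. The multiset to arrange is then {VV, U, W, W, Z}, 5 items in all.
That gives (5)!/(2!) = 60 arrangements.

60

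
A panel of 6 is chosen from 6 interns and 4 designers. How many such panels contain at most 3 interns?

Split by how many interns are chosen (0 through 3).
Sum: C(6,0)·C(4,6) + C(6,1)·C(4,5) + C(6,2)·C(4,4) + C(6,3)·C(4,3) = 0 + 0 + 15 + 80 = 95.

95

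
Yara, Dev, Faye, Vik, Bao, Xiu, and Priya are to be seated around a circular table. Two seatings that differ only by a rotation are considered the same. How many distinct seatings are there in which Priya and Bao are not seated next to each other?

All circular seatings of 7 people number (6)! = 720.
Seatings with Priya beside Bao: treat them as a block with 2 internal orders, giving 2 × (5)! = 240.
Subtracting, 720 − 240 = 480.

480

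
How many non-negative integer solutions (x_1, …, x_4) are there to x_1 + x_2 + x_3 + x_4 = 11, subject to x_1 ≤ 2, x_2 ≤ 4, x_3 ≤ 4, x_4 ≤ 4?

Without the upper bounds there are C(14,3) = 364 ways to split 11 among 4 variables.
Subtract solutions that violate a single cap (substitute x_i' = x_i − (cap_i+1)): x_1 ≥ 3 gives C(11,3) = 165; x_2 ≥ 5 gives C(9,3) = 84; x_3 ≥ 5 gives C(9,3) = 84; x_4 ≥ 5 gives C(9,3) = 84. Together 417.
Add back pairs where two caps are both exceeded: 20 + 20 + 20 + 4 + 4 + 4 = 72.
By inclusion–exclusion the count is 364 − 417 + 72 = 19.

19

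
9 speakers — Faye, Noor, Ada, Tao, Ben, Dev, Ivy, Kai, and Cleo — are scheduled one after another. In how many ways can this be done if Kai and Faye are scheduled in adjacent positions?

80640

Place the 7 others and the Kai-Faye pair as 8 objects in a line; the pair has 2 internal arrangements.
So the count is 2·(8)! = 80640.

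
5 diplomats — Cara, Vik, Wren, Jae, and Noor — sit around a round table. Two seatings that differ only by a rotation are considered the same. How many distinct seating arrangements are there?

24

Fix one person's seat to break rotational symmetry; the remaining 4 people can be arranged in (4)! = 24 ways.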